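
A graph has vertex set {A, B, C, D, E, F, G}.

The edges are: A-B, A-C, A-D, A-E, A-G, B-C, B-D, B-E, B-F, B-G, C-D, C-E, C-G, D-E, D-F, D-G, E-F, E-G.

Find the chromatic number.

A, B, C, D, E, G form a clique, so at least 6 colors are needed.
A valid assignment using 6 colors: A=5, B=2, C=4, D=3, E=1, F=4, G=6. Every edge joins two different colors.

6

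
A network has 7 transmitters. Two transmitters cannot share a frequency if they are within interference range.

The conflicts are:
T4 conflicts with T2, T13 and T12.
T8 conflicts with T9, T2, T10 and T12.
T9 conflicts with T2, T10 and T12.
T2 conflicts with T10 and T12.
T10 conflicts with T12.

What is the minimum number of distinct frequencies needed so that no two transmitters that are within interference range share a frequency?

T8, T9, T2, T10, T12 are mutually in conflict, so at least 5 frequencies are needed.
Using 5 frequencies: T4=3, T8=4, T9=5, T2=1, T13=1, T10=3, T12=2. Every pair that conflicts lands in different frequencies.

5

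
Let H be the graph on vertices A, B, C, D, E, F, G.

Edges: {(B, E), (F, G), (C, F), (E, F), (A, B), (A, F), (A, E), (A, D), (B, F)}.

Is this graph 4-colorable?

Yes

The chromatic number is 4. A, B, E, F are pairwise adjacent (a clique of size 4), so at least 4 colors are needed.
A valid assignment using 4 colors: A=blue, B=green, C=blue, D=red, E=yellow, F=red, G=blue.
That is already a proper 4-coloring.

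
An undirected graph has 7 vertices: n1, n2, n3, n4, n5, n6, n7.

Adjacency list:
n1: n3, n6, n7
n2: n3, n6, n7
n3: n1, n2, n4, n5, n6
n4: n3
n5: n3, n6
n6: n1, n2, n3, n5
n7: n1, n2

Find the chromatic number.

n1, n3, n6 form a triangle, so at least 3 colors are needed.
3 colors suffice: color 1 → {n3, n7}; color 2 → {n4, n6}; color 3 → {n1, n2, n5}. Every edge joins two different colors.

3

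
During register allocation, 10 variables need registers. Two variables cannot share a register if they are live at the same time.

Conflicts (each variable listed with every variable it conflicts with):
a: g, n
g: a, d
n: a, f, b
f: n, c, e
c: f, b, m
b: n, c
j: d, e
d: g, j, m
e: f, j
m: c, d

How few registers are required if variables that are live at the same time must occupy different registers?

3

The cycle g-a-n-b-c-m-d-g has odd length 7, so it cannot be 2-colored; at least 3 registers are needed.
Using 3 registers: a=2, g=3, n=1, f=2, c=1, b=2, j=2, d=1, e=1, m=2. Every pair that conflicts lands in different registers.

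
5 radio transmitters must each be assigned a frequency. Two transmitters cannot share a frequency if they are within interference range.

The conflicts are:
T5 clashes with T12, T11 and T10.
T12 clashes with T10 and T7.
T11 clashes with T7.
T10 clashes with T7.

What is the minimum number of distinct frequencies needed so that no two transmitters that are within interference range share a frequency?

3

T5, T12, T10 are mutually in conflict, so at least 3 frequencies are needed.
3 frequencies suffice: frequency 1 → {T5, T7}; frequency 2 → {T12, T11}; frequency 3 → {T10}. Every pair that conflicts lands in different frequencies.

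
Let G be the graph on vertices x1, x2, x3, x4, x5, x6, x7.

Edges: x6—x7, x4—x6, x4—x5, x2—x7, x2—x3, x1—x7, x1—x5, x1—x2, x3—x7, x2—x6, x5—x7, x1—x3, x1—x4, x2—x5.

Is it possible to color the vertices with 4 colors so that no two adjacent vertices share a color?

Yes

The chromatic number is 4. x1, x2, x5, x7 are pairwise adjacent (a clique of size 4), so at least 4 colors are needed.
One proper 4-coloring: x1=red, x2=green, x3=yellow, x4=blue, x5=yellow, x6=red, x7=blue.
That is already a proper 4-coloring.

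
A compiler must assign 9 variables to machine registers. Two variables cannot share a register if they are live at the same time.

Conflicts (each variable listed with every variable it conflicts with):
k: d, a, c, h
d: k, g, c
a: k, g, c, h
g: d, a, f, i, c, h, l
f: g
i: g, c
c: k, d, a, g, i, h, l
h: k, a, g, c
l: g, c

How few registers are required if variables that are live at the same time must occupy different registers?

4

k, a, c, h all conflict with each other, so at least 4 registers are needed.
4 registers suffice: register 1 → {f, c}; register 2 → {k, g}; register 3 → {d, a, i, l}; register 4 → {h}. No two conflicting variables share a register.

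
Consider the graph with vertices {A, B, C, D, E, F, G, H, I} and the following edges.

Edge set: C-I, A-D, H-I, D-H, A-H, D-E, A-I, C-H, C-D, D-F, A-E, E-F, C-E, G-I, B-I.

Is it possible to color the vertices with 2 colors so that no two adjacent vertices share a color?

No

A, H, I are pairwise adjacent, so at least 3 colors are needed.
So 2 colors are not enough.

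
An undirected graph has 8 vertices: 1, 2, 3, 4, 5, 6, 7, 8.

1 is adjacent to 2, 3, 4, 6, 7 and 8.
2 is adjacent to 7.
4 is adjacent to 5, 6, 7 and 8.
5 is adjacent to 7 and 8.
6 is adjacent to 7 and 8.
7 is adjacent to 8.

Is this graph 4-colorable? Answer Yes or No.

1, 4, 6, 7, 8 form a clique, so at least 5 colors are needed.
So 4 colors are not enough.

No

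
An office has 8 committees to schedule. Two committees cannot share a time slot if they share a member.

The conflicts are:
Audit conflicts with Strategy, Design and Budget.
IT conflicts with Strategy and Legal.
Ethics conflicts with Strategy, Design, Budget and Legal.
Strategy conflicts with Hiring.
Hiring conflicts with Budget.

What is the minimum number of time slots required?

Audit and Budget conflict, so at least 2 time slots are needed.
2 time slots suffice: Audit=1, IT=1, Ethics=1, Strategy=2, Hiring=1, Design=2, Budget=2, Legal=2. Every pair that conflicts lands in different time slots.

2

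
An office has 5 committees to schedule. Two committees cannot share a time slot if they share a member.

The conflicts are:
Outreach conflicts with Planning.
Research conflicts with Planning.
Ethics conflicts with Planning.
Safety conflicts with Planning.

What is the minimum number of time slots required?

2

Safety and Planning conflict, so at least 2 time slots are needed.
2 time slots suffice: time slot 1 → {Planning}; time slot 2 → {Outreach, Research, Ethics, Safety}. Each listed conflict is separated.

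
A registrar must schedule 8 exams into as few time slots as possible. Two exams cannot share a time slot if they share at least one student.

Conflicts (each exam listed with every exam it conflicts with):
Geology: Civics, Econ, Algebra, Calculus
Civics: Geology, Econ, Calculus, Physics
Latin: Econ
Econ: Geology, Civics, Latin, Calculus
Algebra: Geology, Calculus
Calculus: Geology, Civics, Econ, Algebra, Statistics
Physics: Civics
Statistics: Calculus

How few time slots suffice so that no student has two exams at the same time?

Geology, Civics, Econ, Calculus pairwise conflict, so at least 4 time slots are needed.
4 time slots suffice: Geology=2, Civics=4, Latin=1, Econ=3, Algebra=3, Calculus=1, Physics=1, Statistics=2. Every pair that conflicts lands in different time slots.

4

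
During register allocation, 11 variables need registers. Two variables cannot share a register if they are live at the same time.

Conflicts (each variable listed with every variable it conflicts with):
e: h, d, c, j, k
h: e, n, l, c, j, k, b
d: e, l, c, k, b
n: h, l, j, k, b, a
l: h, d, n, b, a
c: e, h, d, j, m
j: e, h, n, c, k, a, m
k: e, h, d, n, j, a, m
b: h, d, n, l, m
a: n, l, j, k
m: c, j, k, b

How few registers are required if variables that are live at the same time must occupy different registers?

4

n, j, k, a are mutually in conflict, so at least 4 registers are needed.
4 registers suffice: register 1 → {j, b}; register 2 → {h, d, a, m}; register 3 → {l, c, k}; register 4 → {e, n}. No two conflicting variables share a register.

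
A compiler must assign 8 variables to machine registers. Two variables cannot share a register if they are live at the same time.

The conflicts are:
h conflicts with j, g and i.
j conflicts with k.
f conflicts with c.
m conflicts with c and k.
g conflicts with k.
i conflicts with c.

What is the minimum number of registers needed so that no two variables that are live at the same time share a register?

2

f and c conflict, so at least 2 registers are needed.
2 registers suffice: register 1 → {h, c, k}; register 2 → {j, f, m, g, i}. Each listed conflict is separated.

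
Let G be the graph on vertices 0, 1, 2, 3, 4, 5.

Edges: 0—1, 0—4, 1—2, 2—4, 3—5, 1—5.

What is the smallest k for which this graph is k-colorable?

1 and 5 are adjacent, so at least 2 colors are needed.
One proper 2-coloring: 0=b, 1=a, 2=b, 3=a, 4=a, 5=b. Each edge has distinct colors on its endpoints.

2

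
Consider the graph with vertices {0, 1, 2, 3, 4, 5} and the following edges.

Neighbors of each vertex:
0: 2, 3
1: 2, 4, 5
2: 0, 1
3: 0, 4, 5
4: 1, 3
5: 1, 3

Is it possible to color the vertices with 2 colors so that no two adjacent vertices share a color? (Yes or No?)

The cycle 5-3-0-2-1-5 has odd length 5, so it cannot be 2-colored; at least 3 colors are needed.
So 2 colors are not enough.

No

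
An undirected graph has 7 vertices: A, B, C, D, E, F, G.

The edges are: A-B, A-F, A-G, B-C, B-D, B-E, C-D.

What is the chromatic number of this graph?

B, C, D are mutually adjacent, so at least 3 colors are needed.
3 colors suffice: color 1 → {B, F, G}; color 2 → {A, C, E}; color 3 → {D}. Every edge joins two different colors.

3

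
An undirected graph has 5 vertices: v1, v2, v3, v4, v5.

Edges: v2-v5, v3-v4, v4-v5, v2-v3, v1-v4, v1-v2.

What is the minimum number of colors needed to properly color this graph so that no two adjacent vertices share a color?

2

v2 and v5 are adjacent, so at least 2 colors are needed.
2 colors suffice: color 1 → {v2, v4}; color 2 → {v1, v3, v5}. No two adjacent vertices share a color.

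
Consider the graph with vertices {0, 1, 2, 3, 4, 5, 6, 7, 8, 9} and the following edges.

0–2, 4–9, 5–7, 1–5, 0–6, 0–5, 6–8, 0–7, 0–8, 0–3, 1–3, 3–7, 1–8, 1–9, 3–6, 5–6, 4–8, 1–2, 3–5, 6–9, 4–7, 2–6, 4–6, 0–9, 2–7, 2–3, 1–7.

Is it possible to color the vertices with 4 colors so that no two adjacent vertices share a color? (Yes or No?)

Yes

The chromatic number is 4. 0, 2, 3, 6 form a clique, so at least 4 colors are needed.
One proper 4-coloring: 0=b, 1=b, 2=d, 3=c, 4=b, 5=d, 6=a, 7=a, 8=c, 9=c.
That is already a proper 4-coloring.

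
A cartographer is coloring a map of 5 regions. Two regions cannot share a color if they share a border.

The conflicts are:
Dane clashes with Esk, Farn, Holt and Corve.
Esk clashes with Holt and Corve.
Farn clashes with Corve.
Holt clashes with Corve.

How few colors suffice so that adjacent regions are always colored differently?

Dane, Esk, Holt, Corve pairwise conflict, so at least 4 colors are needed.
4 colors suffice: color 1 → {Dane}; color 2 → {Corve}; color 3 → {Farn, Holt}; color 4 → {Esk}. No two conflicting regions share a color.

4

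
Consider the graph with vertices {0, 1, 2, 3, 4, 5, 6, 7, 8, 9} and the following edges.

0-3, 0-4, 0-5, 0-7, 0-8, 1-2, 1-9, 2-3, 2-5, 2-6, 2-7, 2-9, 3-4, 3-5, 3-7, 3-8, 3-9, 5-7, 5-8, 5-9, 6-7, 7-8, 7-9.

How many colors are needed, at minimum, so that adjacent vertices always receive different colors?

5

2, 3, 5, 7, 9 are pairwise adjacent (a clique of size 5), so at least 5 colors are needed.
A valid assignment using 5 colors: 0=c, 1=a, 2=c, 3=b, 4=a, 5=d, 6=b, 7=a, 8=e, 9=e. Every edge joins two different colors.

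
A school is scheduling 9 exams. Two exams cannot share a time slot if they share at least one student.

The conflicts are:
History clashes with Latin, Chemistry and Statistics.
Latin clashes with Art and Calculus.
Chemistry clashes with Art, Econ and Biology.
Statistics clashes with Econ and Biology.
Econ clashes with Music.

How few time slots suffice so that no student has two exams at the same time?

Chemistry and Econ conflict, so at least 2 time slots are needed.
2 time slots suffice: time slot 1 → {Latin, Chemistry, Statistics, Music}; time slot 2 → {History, Art, Econ, Biology, Calculus}. Every pair that conflicts lands in different time slots.

2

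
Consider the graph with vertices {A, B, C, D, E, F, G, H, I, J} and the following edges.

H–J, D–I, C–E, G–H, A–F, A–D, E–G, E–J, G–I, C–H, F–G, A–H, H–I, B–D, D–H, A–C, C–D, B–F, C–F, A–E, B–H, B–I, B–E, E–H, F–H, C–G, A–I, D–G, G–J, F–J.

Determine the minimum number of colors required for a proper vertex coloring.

4

B, D, H, I are mutually adjacent (a clique of size 4), so at least 4 colors are needed.
4 colors suffice: color 1 → {H}; color 2 → {A, B, G}; color 3 → {D, E, F}; color 4 → {C, I, J}. Every edge joins two different colors.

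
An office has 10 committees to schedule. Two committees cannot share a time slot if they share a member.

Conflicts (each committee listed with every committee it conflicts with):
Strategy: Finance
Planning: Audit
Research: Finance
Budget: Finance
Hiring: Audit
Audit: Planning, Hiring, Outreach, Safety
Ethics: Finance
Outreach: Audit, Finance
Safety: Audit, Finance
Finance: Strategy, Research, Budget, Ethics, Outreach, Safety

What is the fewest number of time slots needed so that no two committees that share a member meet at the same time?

2

Hiring and Audit conflict, so at least 2 time slots are needed.
Using 2 time slots: Strategy=2, Planning=2, Research=2, Budget=2, Hiring=2, Audit=1, Ethics=2, Outreach=2, Safety=2, Finance=1. No two conflicting committees share a time slot.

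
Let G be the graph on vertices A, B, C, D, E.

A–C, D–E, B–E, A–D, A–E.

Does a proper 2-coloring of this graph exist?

A, D, E form a triangle, so at least 3 colors are needed.
So 2 colors are not enough.

No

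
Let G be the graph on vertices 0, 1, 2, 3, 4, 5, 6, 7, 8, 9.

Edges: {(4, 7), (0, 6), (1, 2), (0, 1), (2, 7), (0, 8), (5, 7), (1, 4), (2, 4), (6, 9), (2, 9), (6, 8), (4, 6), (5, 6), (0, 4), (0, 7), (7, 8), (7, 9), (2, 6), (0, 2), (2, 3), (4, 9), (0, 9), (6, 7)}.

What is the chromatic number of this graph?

0, 2, 4, 6, 7, 9 are mutually adjacent (a clique of size 6), so at least 6 colors are needed.
6 colors suffice: color a → {1, 3, 7}; color b → {6}; color c → {0, 5}; color d → {2, 8}; color e → {4}; color f → {9}. No two adjacent vertices share a color.

6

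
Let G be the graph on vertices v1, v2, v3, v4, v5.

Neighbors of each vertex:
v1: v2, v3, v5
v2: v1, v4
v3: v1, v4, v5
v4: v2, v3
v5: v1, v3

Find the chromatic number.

3

v1, v3, v5 are pairwise adjacent, so at least 3 colors are needed.
3 colors suffice: v1=1, v2=2, v3=2, v4=1, v5=3. Every edge joins two different colors.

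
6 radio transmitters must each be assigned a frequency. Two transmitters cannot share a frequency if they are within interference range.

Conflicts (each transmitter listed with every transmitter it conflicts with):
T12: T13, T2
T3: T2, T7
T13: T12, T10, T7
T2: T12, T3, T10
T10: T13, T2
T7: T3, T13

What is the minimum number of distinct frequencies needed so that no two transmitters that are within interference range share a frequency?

3

The cycle T2-T3-T7-T13-T10-T2 has odd length 5, so it cannot be 2-colored; at least 3 frequencies are needed.
3 frequencies suffice: frequency 1 → {T13, T2}; frequency 2 → {T12, T10, T7}; frequency 3 → {T3}. No two conflicting transmitters share a frequency.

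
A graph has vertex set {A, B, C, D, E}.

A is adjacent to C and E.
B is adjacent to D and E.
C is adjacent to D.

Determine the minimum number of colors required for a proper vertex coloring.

The cycle B-D-C-A-E-B has odd length 5, so it cannot be 2-colored; at least 3 colors are needed.
3 colors suffice: A=3, B=1, C=1, D=2, E=2. Each edge has distinct colors on its endpoints.

3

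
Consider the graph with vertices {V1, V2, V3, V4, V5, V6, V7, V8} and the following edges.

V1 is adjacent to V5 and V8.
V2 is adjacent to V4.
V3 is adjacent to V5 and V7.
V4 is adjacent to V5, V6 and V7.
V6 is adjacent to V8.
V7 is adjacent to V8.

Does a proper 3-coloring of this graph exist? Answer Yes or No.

The chromatic number is 3. The cycle V7-V8-V1-V5-V3-V7 has odd length 5, so it cannot be 2-colored; at least 3 colors are needed.
A valid assignment using 3 colors: V1=green, V2=blue, V3=red, V4=red, V5=blue, V6=blue, V7=blue, V8=red.
That is already a proper 3-coloring.

Yes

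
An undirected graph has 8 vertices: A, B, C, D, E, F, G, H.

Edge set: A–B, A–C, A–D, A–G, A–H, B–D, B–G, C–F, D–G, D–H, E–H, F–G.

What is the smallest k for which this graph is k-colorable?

4

A, B, D, G are mutually adjacent (a clique of size 4), so at least 4 colors are needed.
4 colors suffice: color 1 → {A, E, F}; color 2 → {C, D}; color 3 → {G, H}; color 4 → {B}. No two adjacent vertices share a color.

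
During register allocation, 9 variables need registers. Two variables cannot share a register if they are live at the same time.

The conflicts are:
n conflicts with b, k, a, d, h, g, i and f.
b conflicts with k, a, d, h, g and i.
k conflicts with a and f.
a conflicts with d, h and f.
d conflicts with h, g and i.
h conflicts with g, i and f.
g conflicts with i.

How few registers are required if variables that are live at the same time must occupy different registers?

n, b, d, h, g, i pairwise conflict, so at least 6 registers are needed.
A valid assignment using 6 registers: n=1, b=3, k=2, a=5, d=4, h=2, g=5, i=6, f=3. Each listed conflict is separated.

6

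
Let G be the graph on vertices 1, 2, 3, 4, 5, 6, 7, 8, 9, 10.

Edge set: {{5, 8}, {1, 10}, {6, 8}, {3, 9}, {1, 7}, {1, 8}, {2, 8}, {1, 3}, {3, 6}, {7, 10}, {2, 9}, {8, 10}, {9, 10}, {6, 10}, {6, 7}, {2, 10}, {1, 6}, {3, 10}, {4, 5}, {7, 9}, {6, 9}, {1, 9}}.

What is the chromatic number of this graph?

1, 6, 7, 9, 10 are pairwise adjacent (a clique of size 5), so at least 5 colors are needed.
5 colors suffice: color a → {5, 10}; color b → {4, 8, 9}; color c → {2, 6}; color d → {1}; color e → {3, 7}. No two adjacent vertices share a color.

5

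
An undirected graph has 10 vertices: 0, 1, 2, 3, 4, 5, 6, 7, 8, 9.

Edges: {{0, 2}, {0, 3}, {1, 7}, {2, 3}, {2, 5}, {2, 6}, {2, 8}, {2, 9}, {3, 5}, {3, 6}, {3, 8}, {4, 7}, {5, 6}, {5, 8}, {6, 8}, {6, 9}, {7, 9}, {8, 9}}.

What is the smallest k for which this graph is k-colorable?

5

2, 3, 5, 6, 8 are pairwise adjacent (a clique of size 5), so at least 5 colors are needed.
One proper 5-coloring: 0=blue, 1=blue, 2=red, 3=green, 4=blue, 5=purple, 6=yellow, 7=red, 8=blue, 9=green. No two adjacent vertices share a color.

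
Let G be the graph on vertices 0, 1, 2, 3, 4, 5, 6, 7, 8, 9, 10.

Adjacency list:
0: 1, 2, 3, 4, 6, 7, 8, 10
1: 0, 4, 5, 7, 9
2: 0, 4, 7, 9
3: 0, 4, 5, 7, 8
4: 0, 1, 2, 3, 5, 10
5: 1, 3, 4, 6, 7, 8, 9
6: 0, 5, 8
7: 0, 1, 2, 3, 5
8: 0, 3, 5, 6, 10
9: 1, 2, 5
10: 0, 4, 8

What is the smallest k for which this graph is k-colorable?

0, 3, 4 are pairwise adjacent, so at least 3 colors are needed.
One proper 3-coloring: 0=red, 1=green, 2=green, 3=green, 4=blue, 5=red, 6=green, 7=blue, 8=blue, 9=blue, 10=green. Every edge joins two different colors.

3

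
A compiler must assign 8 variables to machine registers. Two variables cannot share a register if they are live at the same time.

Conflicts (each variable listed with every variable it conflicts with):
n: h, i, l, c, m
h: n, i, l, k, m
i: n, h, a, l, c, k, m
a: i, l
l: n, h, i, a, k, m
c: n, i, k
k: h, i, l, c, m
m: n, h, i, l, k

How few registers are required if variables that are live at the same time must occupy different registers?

5

n, h, i, l, m are mutually in conflict, so at least 5 registers are needed.
5 registers suffice: register 1 → {i}; register 2 → {l, c}; register 3 → {a, m}; register 4 → {n, k}; register 5 → {h}. Every pair that conflicts lands in different registers.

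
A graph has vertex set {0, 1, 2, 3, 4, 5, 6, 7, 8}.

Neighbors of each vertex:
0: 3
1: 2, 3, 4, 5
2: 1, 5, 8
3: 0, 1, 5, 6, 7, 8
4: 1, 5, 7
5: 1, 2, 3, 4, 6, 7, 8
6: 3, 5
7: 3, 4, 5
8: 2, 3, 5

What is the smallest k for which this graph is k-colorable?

3, 5, 6 are mutually adjacent, so at least 3 colors are needed.
3 colors suffice: color red → {0, 5}; color blue → {2, 3, 4}; color green → {1, 6, 7, 8}. No two adjacent vertices share a color.

3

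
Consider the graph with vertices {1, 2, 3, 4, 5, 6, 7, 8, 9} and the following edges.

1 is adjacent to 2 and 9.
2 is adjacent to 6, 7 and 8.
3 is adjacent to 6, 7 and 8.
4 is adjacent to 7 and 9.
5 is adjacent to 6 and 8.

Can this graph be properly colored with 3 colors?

The chromatic number is 3. The cycle 2-7-4-9-1-2 has odd length 5, so it cannot be 2-colored; at least 3 colors are needed.
3 colors suffice: color a → {2, 3, 4, 5}; color b → {6, 7, 8, 9}; color c → {1}.
That is already a proper 3-coloring.

Yes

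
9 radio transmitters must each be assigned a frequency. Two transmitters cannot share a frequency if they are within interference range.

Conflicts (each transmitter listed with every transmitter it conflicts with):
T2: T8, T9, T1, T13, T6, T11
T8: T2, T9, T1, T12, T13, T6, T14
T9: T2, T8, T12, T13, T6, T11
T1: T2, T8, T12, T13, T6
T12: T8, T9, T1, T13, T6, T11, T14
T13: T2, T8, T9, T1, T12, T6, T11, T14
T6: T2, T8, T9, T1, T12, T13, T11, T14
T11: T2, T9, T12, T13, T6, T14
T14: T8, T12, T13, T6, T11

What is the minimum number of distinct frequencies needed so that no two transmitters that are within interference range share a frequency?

T2, T9, T13, T6, T11 are mutually in conflict, so at least 5 frequencies are needed.
Using 5 frequencies: T2=4, T8=3, T9=5, T1=5, T12=4, T13=1, T6=2, T11=3, T14=5. No two conflicting transmitters share a frequency.

5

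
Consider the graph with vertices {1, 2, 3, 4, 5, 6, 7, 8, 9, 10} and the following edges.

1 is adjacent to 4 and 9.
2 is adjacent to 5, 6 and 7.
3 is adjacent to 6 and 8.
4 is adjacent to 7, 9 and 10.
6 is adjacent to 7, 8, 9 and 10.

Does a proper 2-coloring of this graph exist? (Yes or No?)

3, 6, 8 are mutually adjacent, so at least 3 colors are needed.
So 2 colors are not enough.

No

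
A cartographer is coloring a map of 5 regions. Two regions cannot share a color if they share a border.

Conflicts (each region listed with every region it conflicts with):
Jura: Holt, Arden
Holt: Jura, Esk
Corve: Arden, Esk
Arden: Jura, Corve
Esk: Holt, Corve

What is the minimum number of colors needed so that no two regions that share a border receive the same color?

3

The cycle Holt-Jura-Arden-Corve-Esk-Holt has odd length 5, so it cannot be 2-colored; at least 3 colors are needed.
One proper 3-coloring: Jura=2, Holt=3, Corve=2, Arden=1, Esk=1. Every pair that conflicts lands in different colors.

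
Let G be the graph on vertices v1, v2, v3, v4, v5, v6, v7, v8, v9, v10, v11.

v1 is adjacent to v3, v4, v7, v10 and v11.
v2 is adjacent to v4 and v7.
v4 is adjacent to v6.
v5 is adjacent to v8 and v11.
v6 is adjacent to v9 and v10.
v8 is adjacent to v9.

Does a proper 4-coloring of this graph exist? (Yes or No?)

Yes

The chromatic number is 3. The cycle v1-v4-v6-v9-v8-v5-v11-v1 has odd length 7, so it cannot be 2-colored; at least 3 colors are needed.
3 colors suffice: color R → {v1, v2, v5, v6}; color B → {v3, v4, v7, v9, v10, v11}; color G → {v8}.
Since 4 ≥ 3, a proper 4-coloring certainly exists.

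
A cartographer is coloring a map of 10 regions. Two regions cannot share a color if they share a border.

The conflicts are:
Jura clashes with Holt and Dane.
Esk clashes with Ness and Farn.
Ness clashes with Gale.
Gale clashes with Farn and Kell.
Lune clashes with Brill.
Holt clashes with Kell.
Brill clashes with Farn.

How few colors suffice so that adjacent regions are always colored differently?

2

Gale and Kell conflict, so at least 2 colors are needed.
A valid assignment using 2 colors: Jura=1, Esk=2, Ness=1, Gale=2, Lune=1, Holt=2, Brill=2, Farn=1, Kell=1, Dane=2. Every pair that conflicts lands in different colors.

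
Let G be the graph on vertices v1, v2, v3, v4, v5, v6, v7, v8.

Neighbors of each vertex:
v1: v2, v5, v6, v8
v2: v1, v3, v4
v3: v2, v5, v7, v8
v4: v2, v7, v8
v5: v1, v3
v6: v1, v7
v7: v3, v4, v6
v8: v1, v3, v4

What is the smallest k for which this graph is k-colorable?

The cycle v8-v3-v7-v6-v1-v8 has odd length 5, so it cannot be 2-colored; at least 3 colors are needed.
3 colors suffice: color 1 → {v1, v3, v4}; color 2 → {v2, v5, v7, v8}; color 3 → {v6}. No two adjacent vertices share a color.

3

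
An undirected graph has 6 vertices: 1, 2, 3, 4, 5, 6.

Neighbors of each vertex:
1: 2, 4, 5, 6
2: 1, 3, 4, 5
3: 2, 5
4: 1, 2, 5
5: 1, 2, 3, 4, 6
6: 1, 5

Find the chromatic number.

4

1, 2, 4, 5 are mutually adjacent (a clique of size 4), so at least 4 colors are needed.
4 colors suffice: color red → {5}; color blue → {1, 3}; color green → {2, 6}; color yellow → {4}. Every edge joins two different colors.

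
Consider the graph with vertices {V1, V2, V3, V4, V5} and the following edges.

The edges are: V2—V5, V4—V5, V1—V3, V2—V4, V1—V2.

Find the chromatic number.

3

V2, V4, V5 are pairwise adjacent, so at least 3 colors are needed.
One proper 3-coloring: V1=blue, V2=red, V3=red, V4=blue, V5=green. No two adjacent vertices share a color.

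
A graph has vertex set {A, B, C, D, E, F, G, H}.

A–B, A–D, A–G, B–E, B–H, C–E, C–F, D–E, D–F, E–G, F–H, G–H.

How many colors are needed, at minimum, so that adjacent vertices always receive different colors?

3

The cycle E-G-H-F-D-E has odd length 5, so it cannot be 2-colored; at least 3 colors are needed.
A valid assignment using 3 colors: A=1, B=2, C=2, D=2, E=1, F=3, G=2, H=1. Every edge joins two different colors.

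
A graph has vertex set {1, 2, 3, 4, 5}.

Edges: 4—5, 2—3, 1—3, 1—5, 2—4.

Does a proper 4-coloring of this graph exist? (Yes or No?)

Yes

The chromatic number is 3. The cycle 5-1-3-2-4-5 has odd length 5, so it cannot be 2-colored; at least 3 colors are needed.
3 colors suffice: 1=b, 2=c, 3=a, 4=b, 5=a.
Since 4 ≥ 3, a proper 4-coloring certainly exists.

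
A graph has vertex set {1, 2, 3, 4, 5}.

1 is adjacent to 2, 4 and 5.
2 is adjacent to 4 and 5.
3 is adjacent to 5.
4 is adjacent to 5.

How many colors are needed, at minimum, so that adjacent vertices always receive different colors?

1, 2, 4, 5 are mutually adjacent (a clique of size 4), so at least 4 colors are needed.
A valid assignment using 4 colors: 1=green, 2=yellow, 3=blue, 4=blue, 5=red. Every edge joins two different colors.

4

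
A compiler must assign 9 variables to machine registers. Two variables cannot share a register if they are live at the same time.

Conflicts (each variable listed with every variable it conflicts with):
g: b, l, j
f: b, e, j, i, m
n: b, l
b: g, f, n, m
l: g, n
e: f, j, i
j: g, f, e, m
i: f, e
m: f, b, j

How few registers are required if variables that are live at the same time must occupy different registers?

f, e, i are mutually in conflict, so at least 3 registers are needed.
3 registers suffice: register 1 → {g, f, n}; register 2 → {b, l, j, i}; register 3 → {e, m}. No two conflicting variables share a register.

3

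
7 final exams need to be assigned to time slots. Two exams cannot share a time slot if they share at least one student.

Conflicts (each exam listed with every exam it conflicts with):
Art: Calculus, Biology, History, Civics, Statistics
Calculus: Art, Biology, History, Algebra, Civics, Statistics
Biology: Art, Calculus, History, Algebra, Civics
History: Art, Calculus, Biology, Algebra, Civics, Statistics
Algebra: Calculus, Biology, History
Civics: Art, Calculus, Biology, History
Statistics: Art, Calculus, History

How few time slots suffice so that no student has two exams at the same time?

Art, Calculus, Biology, History, Civics pairwise conflict, so at least 5 time slots are needed.
A valid assignment using 5 time slots: Art=4, Calculus=2, Biology=3, History=1, Algebra=4, Civics=5, Statistics=3. Each listed conflict is separated.

5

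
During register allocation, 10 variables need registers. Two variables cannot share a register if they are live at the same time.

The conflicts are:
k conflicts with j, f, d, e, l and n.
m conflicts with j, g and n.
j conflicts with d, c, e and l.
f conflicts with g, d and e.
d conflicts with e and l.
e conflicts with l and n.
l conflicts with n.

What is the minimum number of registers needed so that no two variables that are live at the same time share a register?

k, j, d, e, l are mutually in conflict, so at least 5 registers are needed.
5 registers suffice: register 1 → {j, f, n}; register 2 → {k, m, c}; register 3 → {g, e}; register 4 → {d}; register 5 → {l}. Each listed conflict is separated.

5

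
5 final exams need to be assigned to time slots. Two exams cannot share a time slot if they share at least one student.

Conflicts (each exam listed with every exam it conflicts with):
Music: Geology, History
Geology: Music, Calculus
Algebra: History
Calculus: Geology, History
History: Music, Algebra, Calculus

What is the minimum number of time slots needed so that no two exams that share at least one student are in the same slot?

2

Calculus and History conflict, so at least 2 time slots are needed.
2 time slots suffice: time slot 1 → {Geology, History}; time slot 2 → {Music, Algebra, Calculus}. Every pair that conflicts lands in different time slots.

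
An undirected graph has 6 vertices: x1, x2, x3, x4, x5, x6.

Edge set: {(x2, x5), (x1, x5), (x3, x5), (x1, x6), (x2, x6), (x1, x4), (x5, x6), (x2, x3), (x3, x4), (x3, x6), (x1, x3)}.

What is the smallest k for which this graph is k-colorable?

4

x2, x3, x5, x6 are pairwise adjacent (a clique of size 4), so at least 4 colors are needed.
4 colors suffice: x1=green, x2=green, x3=red, x4=blue, x5=yellow, x6=blue. Each edge has distinct colors on its endpoints.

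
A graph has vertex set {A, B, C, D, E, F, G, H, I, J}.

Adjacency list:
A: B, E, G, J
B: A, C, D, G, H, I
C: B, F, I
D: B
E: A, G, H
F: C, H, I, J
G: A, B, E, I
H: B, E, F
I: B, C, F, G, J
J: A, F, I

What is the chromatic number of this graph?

A, E, G form a triangle, so at least 3 colors are needed.
A valid assignment using 3 colors: A=2, B=1, C=3, D=2, E=1, F=1, G=3, H=2, I=2, J=3. Each edge has distinct colors on its endpoints.

3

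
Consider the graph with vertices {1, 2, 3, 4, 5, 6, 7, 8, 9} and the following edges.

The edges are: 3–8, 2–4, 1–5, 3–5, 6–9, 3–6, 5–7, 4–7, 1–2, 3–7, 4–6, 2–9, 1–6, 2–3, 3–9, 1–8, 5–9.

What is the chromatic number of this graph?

3, 5, 9 are pairwise adjacent, so at least 3 colors are needed.
A valid assignment using 3 colors: 1=a, 2=b, 3=a, 4=a, 5=b, 6=b, 7=c, 8=b, 9=c. Every edge joins two different colors.

3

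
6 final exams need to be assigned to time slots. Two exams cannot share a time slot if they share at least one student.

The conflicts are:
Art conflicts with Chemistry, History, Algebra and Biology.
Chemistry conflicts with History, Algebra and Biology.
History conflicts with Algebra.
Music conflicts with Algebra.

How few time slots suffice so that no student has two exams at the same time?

4

Art, Chemistry, History, Algebra all conflict with each other, so at least 4 time slots are needed.
A valid assignment using 4 time slots: Art=2, Chemistry=1, History=4, Music=1, Algebra=3, Biology=3. Each listed conflict is separated.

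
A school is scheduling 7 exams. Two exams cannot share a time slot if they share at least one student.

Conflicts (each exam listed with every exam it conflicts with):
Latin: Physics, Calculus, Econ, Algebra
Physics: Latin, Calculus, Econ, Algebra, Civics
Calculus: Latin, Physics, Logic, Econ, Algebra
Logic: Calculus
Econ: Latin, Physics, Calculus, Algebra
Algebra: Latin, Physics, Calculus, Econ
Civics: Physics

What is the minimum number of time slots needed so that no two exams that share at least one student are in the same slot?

5

Latin, Physics, Calculus, Econ, Algebra pairwise conflict, so at least 5 time slots are needed.
Using 5 time slots: Latin=4, Physics=1, Calculus=2, Logic=1, Econ=5, Algebra=3, Civics=2. No two conflicting exams share a time slot.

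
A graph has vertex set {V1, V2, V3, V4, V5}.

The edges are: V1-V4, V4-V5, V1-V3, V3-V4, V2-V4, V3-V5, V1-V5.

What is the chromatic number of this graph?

V1, V3, V4, V5 are mutually adjacent (a clique of size 4), so at least 4 colors are needed.
One proper 4-coloring: V1=4, V2=2, V3=3, V4=1, V5=2. Every edge joins two different colors.

4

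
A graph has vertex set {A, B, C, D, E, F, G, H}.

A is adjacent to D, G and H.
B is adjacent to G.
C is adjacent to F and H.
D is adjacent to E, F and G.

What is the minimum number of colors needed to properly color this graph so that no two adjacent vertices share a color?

A, D, G are pairwise adjacent, so at least 3 colors are needed.
One proper 3-coloring: A=3, B=1, C=2, D=1, E=2, F=3, G=2, H=1. No two adjacent vertices share a color.

3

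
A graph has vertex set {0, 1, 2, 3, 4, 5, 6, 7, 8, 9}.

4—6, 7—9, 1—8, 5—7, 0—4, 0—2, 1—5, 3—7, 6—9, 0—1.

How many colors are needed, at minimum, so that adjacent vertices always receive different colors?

3

The cycle 4-0-1-5-7-9-6-4 has odd length 7, so it cannot be 2-colored; at least 3 colors are needed.
One proper 3-coloring: 0=a, 1=b, 2=b, 3=b, 4=b, 5=c, 6=a, 7=a, 8=a, 9=b. No two adjacent vertices share a color.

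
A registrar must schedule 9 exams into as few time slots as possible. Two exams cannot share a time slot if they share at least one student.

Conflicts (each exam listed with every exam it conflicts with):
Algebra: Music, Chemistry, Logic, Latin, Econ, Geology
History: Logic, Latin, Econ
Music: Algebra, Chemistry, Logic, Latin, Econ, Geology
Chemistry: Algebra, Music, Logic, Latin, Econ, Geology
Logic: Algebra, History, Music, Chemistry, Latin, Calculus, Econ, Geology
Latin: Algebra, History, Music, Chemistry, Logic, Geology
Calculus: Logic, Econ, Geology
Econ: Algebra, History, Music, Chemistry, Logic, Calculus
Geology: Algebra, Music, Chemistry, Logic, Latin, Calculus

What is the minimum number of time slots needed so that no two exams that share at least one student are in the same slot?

Algebra, Music, Chemistry, Logic, Latin, Geology all conflict with each other, so at least 6 time slots are needed.
6 time slots suffice: time slot 1 → {Logic}; time slot 2 → {Latin, Econ}; time slot 3 → {History, Music, Calculus}; time slot 4 → {Algebra}; time slot 5 → {Chemistry}; time slot 6 → {Geology}. Every pair that conflicts lands in different time slots.

6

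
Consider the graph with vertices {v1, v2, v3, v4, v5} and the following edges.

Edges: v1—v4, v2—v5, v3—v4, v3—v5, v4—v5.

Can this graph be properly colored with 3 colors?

The chromatic number is 3. v3, v4, v5 are pairwise adjacent, so at least 3 colors are needed.
One proper 3-coloring: v1=2, v2=1, v3=3, v4=1, v5=2.
That is already a proper 3-coloring.

Yes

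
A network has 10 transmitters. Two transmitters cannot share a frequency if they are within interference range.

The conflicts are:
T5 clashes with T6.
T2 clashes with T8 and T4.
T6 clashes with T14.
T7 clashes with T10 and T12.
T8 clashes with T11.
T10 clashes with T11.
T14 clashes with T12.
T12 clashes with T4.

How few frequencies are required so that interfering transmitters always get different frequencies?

3

The cycle T7-T10-T11-T8-T2-T4-T12-T7 has odd length 7, so it cannot be 2-colored; at least 3 frequencies are needed.
3 frequencies suffice: frequency 1 → {T6, T8, T10, T12}; frequency 2 → {T5, T7, T14, T11, T4}; frequency 3 → {T2}. Every pair that conflicts lands in different frequencies.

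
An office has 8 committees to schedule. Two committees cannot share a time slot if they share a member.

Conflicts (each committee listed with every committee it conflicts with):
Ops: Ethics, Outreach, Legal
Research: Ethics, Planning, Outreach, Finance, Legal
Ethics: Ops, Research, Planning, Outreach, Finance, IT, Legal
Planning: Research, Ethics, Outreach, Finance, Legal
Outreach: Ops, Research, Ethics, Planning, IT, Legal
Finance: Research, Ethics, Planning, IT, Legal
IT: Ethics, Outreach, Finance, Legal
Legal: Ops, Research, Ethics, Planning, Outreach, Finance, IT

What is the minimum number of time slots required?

5

Research, Ethics, Planning, Outreach, Legal pairwise conflict, so at least 5 time slots are needed.
5 time slots suffice: time slot 1 → {Legal}; time slot 2 → {Ethics}; time slot 3 → {Outreach, Finance}; time slot 4 → {Ops, Planning, IT}; time slot 5 → {Research}. Every pair that conflicts lands in different time slots.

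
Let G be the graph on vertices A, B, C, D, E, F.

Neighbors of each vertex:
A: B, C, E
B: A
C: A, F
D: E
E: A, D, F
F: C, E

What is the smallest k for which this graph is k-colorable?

A and C are adjacent, so at least 2 colors are needed.
2 colors suffice: color 1 → {A, D, F}; color 2 → {B, C, E}. Every edge joins two different colors.

2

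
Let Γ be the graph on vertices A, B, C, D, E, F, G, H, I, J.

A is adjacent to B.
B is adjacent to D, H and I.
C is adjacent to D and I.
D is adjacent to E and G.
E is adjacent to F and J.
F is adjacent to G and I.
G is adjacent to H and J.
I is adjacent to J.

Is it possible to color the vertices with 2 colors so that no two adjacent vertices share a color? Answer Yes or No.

No

The cycle I-F-G-D-C-I has odd length 5, so it cannot be 2-colored; at least 3 colors are needed.
So 2 colors are not enough.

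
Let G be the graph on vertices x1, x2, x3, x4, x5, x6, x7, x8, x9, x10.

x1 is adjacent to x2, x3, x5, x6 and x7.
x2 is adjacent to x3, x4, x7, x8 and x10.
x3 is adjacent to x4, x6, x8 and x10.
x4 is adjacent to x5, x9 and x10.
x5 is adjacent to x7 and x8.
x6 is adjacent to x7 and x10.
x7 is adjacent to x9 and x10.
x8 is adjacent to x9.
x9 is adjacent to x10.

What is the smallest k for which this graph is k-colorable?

4

x2, x3, x4, x10 are pairwise adjacent (a clique of size 4), so at least 4 colors are needed.
4 colors suffice: color 1 → {x2, x5, x6, x9}; color 2 → {x1, x8, x10}; color 3 → {x3, x7}; color 4 → {x4}. Every edge joins two different colors.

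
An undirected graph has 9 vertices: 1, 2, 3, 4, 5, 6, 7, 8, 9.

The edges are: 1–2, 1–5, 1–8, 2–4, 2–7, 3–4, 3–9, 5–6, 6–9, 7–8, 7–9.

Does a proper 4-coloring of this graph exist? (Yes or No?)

Yes

The chromatic number is 3. The cycle 9-3-4-2-7-9 has odd length 5, so it cannot be 2-colored; at least 3 colors are needed.
One proper 3-coloring: 1=b, 2=a, 3=c, 4=b, 5=a, 6=b, 7=b, 8=a, 9=a.
Since 4 ≥ 3, a proper 4-coloring certainly exists.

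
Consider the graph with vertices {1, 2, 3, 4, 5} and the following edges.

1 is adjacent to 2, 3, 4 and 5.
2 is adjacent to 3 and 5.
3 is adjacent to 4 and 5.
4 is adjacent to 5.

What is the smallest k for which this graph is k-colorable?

1, 2, 3, 5 are pairwise adjacent (a clique of size 4), so at least 4 colors are needed.
4 colors suffice: 1=c, 2=d, 3=b, 4=d, 5=a. Every edge joins two different colors.

4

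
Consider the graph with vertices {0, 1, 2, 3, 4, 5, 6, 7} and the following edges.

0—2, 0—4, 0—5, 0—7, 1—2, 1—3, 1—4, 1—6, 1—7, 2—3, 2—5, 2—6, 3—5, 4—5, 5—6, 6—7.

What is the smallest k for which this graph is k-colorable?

2, 3, 5 are mutually adjacent, so at least 3 colors are needed.
3 colors suffice: color red → {2, 4, 7}; color blue → {1, 5}; color green → {0, 3, 6}. Each edge has distinct colors on its endpoints.

3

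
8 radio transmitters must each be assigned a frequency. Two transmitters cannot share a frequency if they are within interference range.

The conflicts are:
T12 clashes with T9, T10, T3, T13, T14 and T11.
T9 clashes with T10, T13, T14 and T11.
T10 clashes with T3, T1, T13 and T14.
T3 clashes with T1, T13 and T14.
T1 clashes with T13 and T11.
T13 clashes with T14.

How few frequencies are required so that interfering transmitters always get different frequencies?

T12, T10, T3, T13, T14 are mutually in conflict, so at least 5 frequencies are needed.
5 frequencies suffice: T12=1, T9=4, T10=2, T3=4, T1=1, T13=3, T14=5, T11=2. Each listed conflict is separated.

5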